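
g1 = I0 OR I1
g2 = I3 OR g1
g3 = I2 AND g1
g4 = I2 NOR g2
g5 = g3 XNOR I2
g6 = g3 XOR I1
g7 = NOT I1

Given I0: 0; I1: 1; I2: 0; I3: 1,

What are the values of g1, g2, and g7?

g1 = I0 OR I1 = 0 OR 1 = 1
g2 = I3 OR g1 = 1 OR 1 = 1
g7 = NOT I1 = NOT 1 = 0

g1 = 1; g2 = 1; g7 = 0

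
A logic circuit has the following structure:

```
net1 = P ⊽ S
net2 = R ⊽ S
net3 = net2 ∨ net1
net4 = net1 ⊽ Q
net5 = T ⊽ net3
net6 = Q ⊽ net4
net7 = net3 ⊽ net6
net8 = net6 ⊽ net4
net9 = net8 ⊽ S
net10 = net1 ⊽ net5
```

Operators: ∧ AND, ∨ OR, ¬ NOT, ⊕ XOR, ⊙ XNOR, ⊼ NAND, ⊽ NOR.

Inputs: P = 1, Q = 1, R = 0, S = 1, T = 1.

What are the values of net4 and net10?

net4 = 0  net10 = 1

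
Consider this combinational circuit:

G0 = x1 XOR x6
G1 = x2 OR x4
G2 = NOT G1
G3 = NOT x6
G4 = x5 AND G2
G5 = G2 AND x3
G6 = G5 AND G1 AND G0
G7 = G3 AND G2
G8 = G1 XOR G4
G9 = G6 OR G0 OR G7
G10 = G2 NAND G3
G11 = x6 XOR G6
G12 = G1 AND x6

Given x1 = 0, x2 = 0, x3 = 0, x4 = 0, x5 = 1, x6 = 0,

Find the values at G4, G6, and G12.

G0 = x1 XOR x6 = 0 XOR 0 = 0
G1 = x2 OR x4 = 0 OR 0 = 0
G2 = NOT G1 = NOT 0 = 1
G4 = x5 AND G2 = 1 AND 1 = 1
G5 = G2 AND x3 = 1 AND 0 = 0
G6 = G5 AND G1 AND G0 = 0 AND 0 AND 0 = 0
G12 = G1 AND x6 = 0 AND 0 = 0

G4 = 1, G6 = 0, G12 = 0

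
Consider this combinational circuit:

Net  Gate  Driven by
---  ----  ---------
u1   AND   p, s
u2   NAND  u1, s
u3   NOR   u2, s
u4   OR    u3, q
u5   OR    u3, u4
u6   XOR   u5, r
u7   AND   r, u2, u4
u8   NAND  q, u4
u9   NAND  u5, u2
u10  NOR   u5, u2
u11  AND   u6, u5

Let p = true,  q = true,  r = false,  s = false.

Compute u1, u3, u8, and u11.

u1 = false  u3 = false  u8 = false  u11 = true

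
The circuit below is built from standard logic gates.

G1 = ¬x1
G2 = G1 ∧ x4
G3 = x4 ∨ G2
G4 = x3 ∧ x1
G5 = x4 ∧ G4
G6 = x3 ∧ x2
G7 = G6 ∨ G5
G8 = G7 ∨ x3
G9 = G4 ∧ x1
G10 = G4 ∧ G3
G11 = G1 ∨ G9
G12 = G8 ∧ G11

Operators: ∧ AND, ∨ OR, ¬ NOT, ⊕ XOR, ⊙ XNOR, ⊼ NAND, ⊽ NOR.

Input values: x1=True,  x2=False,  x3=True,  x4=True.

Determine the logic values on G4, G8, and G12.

G4 = True, G8 = True, G12 = True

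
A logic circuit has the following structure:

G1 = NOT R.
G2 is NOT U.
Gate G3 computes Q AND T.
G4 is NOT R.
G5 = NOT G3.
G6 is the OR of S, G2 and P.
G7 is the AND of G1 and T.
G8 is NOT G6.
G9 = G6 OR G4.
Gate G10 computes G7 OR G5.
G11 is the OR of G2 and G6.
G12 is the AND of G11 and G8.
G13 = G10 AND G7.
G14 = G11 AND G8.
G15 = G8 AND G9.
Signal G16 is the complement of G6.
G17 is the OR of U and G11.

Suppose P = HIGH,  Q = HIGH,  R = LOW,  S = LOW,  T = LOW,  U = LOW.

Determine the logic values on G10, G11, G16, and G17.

G1 = NOT R = NOT LOW = HIGH
G2 = NOT U = NOT LOW = HIGH
G3 = Q AND T = HIGH AND LOW = LOW
G5 = NOT G3 = NOT LOW = HIGH
G6 = S OR G2 OR P = LOW OR HIGH OR HIGH = HIGH
G7 = G1 AND T = HIGH AND LOW = LOW
G10 = G7 OR G5 = LOW OR HIGH = HIGH
G11 = G2 OR G6 = HIGH OR HIGH = HIGH
G16 = NOT G6 = NOT HIGH = LOW
G17 = U OR G11 = LOW OR HIGH = HIGH

G10 = HIGH, G11 = HIGH, G16 = LOW, G17 = HIGH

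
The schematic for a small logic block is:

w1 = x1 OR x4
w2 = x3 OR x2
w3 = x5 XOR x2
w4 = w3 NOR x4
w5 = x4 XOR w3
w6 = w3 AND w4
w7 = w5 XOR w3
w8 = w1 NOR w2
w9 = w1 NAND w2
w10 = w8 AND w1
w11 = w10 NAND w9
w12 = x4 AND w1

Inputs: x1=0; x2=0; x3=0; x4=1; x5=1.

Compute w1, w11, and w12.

w1 = 1; w11 = 1; w12 = 1

w1 = x1 OR x4 = 0 OR 1 = 1
w2 = x3 OR x2 = 0 OR 0 = 0
w8 = w1 NOR w2 = 1 NOR 0 = 0
w9 = w1 NAND w2 = 1 NAND 0 = 1
w10 = w8 AND w1 = 0 AND 1 = 0
w11 = w10 NAND w9 = 0 NAND 1 = 1
w12 = x4 AND w1 = 1 AND 1 = 1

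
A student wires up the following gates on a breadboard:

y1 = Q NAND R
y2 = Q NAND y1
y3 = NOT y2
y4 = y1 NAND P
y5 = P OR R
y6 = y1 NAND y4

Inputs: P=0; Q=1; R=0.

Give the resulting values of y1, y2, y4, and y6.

y1 = 1, y2 = 0, y4 = 1, y6 = 0

y1 = Q NAND R = 1 NAND 0 = 1
y2 = Q NAND y1 = 1 NAND 1 = 0
y4 = y1 NAND P = 1 NAND 0 = 1
y6 = y1 NAND y4 = 1 NAND 1 = 0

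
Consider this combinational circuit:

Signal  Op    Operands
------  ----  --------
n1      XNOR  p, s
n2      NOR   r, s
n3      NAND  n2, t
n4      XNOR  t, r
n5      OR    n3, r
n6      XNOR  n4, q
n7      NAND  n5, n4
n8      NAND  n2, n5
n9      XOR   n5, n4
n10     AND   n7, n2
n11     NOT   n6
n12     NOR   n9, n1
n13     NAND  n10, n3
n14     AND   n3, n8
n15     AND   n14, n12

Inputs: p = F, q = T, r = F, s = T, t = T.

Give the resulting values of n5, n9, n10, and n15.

n5 = T  n9 = T  n10 = F  n15 = F

n1 = p XNOR s = F XNOR T = F
n2 = r NOR s = F NOR T = F
n3 = n2 NAND t = F NAND T = T
n4 = t XNOR r = T XNOR F = F
n5 = n3 OR r = T OR F = T
n7 = n5 NAND n4 = T NAND F = T
n8 = n2 NAND n5 = F NAND T = T
n9 = n5 XOR n4 = T XOR F = T
n10 = n7 AND n2 = T AND F = F
n12 = n9 NOR n1 = T NOR F = F
n14 = n3 AND n8 = T AND T = T
n15 = n14 AND n12 = T AND F = F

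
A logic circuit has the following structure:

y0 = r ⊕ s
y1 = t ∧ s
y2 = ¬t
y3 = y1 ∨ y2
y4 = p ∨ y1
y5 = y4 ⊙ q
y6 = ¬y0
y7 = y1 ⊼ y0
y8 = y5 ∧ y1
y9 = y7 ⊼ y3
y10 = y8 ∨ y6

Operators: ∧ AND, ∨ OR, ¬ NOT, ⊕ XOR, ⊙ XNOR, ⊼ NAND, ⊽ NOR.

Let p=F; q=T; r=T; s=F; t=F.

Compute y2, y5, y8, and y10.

y0 = r XOR s = T XOR F = T
y1 = t AND s = F AND F = F
y2 = NOT t = NOT F = T
y4 = p OR y1 = F OR F = F
y5 = y4 XNOR q = F XNOR T = F
y6 = NOT y0 = NOT T = F
y8 = y5 AND y1 = F AND F = F
y10 = y8 OR y6 = F OR F = F

y2 = T, y5 = F, y8 = F, y10 = F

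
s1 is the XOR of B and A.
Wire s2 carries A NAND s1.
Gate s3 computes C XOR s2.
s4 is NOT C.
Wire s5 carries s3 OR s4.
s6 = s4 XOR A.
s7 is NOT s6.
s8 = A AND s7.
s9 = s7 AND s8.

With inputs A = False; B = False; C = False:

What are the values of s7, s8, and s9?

s7 = False, s8 = False, s9 = False

s4 = NOT C = NOT False = True
s6 = s4 XOR A = True XOR False = True
s7 = NOT s6 = NOT True = False
s8 = A AND s7 = False AND False = False
s9 = s7 AND s8 = False AND False = False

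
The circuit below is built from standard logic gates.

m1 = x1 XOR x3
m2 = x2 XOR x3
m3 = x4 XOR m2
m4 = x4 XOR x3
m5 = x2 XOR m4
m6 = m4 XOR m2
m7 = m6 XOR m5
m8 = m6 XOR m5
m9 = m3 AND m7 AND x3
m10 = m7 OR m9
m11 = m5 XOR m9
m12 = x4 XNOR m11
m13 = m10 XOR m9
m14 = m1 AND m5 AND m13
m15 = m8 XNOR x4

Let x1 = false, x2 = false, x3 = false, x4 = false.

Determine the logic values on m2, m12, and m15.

m2 = false, m12 = true, m15 = true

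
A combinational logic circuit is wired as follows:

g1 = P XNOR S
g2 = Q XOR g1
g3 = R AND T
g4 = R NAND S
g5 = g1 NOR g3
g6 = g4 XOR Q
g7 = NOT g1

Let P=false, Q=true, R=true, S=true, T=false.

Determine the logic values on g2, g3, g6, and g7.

g1 = P XNOR S = false XNOR true = false
g2 = Q XOR g1 = true XOR false = true
g3 = R AND T = true AND false = false
g4 = R NAND S = true NAND true = false
g6 = g4 XOR Q = false XOR true = true
g7 = NOT g1 = NOT false = true

g2 = true  g3 = false  g6 = true  g7 = true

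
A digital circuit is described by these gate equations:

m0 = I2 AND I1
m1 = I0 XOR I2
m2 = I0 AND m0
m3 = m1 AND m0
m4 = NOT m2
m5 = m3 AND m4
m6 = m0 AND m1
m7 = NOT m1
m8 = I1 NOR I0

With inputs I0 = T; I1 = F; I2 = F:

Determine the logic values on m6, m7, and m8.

m6 = F  m7 = F  m8 = F

m0 = I2 AND I1 = F AND F = F
m1 = I0 XOR I2 = T XOR F = T
m6 = m0 AND m1 = F AND T = F
m7 = NOT m1 = NOT T = F
m8 = I1 NOR I0 = F NOR T = F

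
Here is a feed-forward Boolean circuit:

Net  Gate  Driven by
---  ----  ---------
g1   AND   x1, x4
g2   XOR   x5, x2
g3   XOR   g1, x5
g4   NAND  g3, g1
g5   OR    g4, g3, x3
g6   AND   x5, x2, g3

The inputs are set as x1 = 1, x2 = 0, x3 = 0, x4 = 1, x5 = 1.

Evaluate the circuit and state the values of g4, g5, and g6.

g4 = 1, g5 = 1, g6 = 0

g1 = x1 AND x4 = 1 AND 1 = 1
g3 = g1 XOR x5 = 1 XOR 1 = 0
g4 = g3 NAND g1 = 0 NAND 1 = 1
g5 = g4 OR g3 OR x3 = 1 OR 0 OR 0 = 1
g6 = x5 AND x2 AND g3 = 1 AND 0 AND 0 = 0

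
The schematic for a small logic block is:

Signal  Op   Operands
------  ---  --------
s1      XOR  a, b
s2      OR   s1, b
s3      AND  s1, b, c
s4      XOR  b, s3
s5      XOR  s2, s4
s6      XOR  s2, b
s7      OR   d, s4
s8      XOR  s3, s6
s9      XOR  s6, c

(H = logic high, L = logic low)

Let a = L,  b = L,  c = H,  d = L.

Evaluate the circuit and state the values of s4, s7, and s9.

s1 = a XOR b = L XOR L = L
s2 = s1 OR b = L OR L = L
s3 = s1 AND b AND c = L AND L AND H = L
s4 = b XOR s3 = L XOR L = L
s6 = s2 XOR b = L XOR L = L
s7 = d OR s4 = L OR L = L
s9 = s6 XOR c = L XOR H = H

s4 = L  s7 = L  s9 = H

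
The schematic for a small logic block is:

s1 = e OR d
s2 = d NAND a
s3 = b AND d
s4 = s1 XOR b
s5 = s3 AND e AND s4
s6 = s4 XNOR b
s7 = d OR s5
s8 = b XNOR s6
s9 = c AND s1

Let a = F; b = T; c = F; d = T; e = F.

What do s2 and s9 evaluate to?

s1 = e OR d = F OR T = T
s2 = d NAND a = T NAND F = T
s9 = c AND s1 = F AND T = F

s2 = T; s9 = F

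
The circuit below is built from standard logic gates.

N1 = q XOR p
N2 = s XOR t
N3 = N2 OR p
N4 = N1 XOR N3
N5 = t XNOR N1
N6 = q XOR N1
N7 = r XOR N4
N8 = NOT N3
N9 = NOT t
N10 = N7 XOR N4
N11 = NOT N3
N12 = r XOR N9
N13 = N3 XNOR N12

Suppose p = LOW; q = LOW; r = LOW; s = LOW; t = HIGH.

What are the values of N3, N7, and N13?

N3 = HIGH  N7 = HIGH  N13 = LOW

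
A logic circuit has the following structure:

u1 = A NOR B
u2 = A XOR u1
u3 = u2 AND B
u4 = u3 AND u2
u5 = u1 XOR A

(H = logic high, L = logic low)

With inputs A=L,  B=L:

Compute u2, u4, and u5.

u1 = A NOR B = L NOR L = H
u2 = A XOR u1 = L XOR H = H
u3 = u2 AND B = H AND L = L
u4 = u3 AND u2 = L AND H = L
u5 = u1 XOR A = H XOR L = H

u2 = H, u4 = L, u5 = H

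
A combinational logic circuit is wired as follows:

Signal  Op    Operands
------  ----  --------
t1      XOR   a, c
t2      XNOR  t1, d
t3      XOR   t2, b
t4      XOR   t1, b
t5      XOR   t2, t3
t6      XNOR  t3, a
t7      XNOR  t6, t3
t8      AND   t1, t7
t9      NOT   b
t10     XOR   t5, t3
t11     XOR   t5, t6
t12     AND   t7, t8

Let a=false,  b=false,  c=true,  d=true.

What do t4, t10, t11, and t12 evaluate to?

t1 = a XOR c = false XOR true = true
t2 = t1 XNOR d = true XNOR true = true
t3 = t2 XOR b = true XOR false = true
t4 = t1 XOR b = true XOR false = true
t5 = t2 XOR t3 = true XOR true = false
t6 = t3 XNOR a = true XNOR false = false
t7 = t6 XNOR t3 = false XNOR true = false
t8 = t1 AND t7 = true AND false = false
t10 = t5 XOR t3 = false XOR true = true
t11 = t5 XOR t6 = false XOR false = false
t12 = t7 AND t8 = false AND false = false

t4 = true, t10 = true, t11 = false, t12 = false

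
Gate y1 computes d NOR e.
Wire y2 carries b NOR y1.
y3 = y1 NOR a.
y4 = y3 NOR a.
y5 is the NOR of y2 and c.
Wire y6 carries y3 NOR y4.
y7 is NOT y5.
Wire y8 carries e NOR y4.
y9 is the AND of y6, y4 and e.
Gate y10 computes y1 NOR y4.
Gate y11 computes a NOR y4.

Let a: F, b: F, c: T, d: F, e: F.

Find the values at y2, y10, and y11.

y2 = F  y10 = F  y11 = F

y1 = d NOR e = F NOR F = T
y2 = b NOR y1 = F NOR T = F
y3 = y1 NOR a = T NOR F = F
y4 = y3 NOR a = F NOR F = T
y10 = y1 NOR y4 = T NOR T = F
y11 = a NOR y4 = F NOR T = F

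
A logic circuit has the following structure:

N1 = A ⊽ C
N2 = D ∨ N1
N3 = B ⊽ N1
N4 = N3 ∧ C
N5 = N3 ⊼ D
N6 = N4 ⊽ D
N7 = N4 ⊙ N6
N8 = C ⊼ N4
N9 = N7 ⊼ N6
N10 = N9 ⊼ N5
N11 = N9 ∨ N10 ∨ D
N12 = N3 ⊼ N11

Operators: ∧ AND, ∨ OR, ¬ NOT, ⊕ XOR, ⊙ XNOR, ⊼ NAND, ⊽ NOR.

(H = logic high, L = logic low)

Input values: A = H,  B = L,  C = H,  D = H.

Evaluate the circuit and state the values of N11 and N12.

N11 = H; N12 = L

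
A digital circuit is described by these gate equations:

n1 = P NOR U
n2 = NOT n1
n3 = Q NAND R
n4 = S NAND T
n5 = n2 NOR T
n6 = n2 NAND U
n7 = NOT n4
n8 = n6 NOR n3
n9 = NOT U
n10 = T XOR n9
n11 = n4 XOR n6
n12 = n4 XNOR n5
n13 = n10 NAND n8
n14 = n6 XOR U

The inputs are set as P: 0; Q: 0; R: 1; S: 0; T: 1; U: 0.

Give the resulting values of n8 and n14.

n1 = P NOR U = 0 NOR 0 = 1
n2 = NOT n1 = NOT 1 = 0
n3 = Q NAND R = 0 NAND 1 = 1
n6 = n2 NAND U = 0 NAND 0 = 1
n8 = n6 NOR n3 = 1 NOR 1 = 0
n14 = n6 XOR U = 1 XOR 0 = 1

n8 = 0  n14 = 1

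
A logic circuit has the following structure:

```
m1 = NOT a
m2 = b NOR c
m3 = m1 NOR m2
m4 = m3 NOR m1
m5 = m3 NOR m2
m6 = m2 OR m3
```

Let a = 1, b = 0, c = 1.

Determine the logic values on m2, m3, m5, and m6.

m2 = 0; m3 = 1; m5 = 0; m6 = 1

m1 = NOT a = NOT 1 = 0
m2 = b NOR c = 0 NOR 1 = 0
m3 = m1 NOR m2 = 0 NOR 0 = 1
m5 = m3 NOR m2 = 1 NOR 0 = 0
m6 = m2 OR m3 = 0 OR 1 = 1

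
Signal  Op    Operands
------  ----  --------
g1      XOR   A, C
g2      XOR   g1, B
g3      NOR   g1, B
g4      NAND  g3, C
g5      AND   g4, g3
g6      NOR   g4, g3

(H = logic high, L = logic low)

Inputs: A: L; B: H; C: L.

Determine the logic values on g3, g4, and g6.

g3 = L  g4 = H  g6 = L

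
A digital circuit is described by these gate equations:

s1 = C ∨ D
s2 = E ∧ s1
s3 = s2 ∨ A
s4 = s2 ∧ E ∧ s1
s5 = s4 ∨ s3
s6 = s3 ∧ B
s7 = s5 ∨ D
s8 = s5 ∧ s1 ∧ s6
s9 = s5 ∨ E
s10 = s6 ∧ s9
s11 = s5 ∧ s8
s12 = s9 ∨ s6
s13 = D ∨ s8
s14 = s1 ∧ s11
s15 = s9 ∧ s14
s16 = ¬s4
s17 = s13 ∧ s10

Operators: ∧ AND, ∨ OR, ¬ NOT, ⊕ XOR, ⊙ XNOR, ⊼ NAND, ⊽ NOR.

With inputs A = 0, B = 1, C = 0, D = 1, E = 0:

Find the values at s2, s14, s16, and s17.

s2 = 0  s14 = 0  s16 = 1  s17 = 0

s1 = C OR D = 0 OR 1 = 1
s2 = E AND s1 = 0 AND 1 = 0
s3 = s2 OR A = 0 OR 0 = 0
s4 = s2 AND E AND s1 = 0 AND 0 AND 1 = 0
s5 = s4 OR s3 = 0 OR 0 = 0
s6 = s3 AND B = 0 AND 1 = 0
s8 = s5 AND s1 AND s6 = 0 AND 1 AND 0 = 0
s9 = s5 OR E = 0 OR 0 = 0
s10 = s6 AND s9 = 0 AND 0 = 0
s11 = s5 AND s8 = 0 AND 0 = 0
s13 = D OR s8 = 1 OR 0 = 1
s14 = s1 AND s11 = 1 AND 0 = 0
s16 = NOT s4 = NOT 0 = 1
s17 = s13 AND s10 = 1 AND 0 = 0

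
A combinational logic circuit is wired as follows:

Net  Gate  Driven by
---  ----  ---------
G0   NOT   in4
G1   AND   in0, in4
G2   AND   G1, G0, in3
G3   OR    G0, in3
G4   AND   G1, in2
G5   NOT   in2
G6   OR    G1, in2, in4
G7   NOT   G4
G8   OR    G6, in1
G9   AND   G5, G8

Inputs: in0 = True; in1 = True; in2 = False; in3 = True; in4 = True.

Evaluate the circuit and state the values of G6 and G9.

G6 = True  G9 = True

G1 = in0 AND in4 = True AND True = True
G5 = NOT in2 = NOT False = True
G6 = G1 OR in2 OR in4 = True OR False OR True = True
G8 = G6 OR in1 = True OR True = True
G9 = G5 AND G8 = True AND True = True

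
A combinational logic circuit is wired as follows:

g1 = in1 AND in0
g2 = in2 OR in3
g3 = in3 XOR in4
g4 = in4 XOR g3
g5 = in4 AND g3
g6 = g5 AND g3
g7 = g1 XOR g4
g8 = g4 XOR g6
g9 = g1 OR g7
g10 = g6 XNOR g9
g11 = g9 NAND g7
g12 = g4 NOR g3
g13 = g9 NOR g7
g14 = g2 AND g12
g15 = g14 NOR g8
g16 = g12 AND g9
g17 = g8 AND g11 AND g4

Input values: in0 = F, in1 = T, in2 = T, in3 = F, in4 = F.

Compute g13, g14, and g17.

g1 = in1 AND in0 = T AND F = F
g2 = in2 OR in3 = T OR F = T
g3 = in3 XOR in4 = F XOR F = F
g4 = in4 XOR g3 = F XOR F = F
g5 = in4 AND g3 = F AND F = F
g6 = g5 AND g3 = F AND F = F
g7 = g1 XOR g4 = F XOR F = F
g8 = g4 XOR g6 = F XOR F = F
g9 = g1 OR g7 = F OR F = F
g11 = g9 NAND g7 = F NAND F = T
g12 = g4 NOR g3 = F NOR F = T
g13 = g9 NOR g7 = F NOR F = T
g14 = g2 AND g12 = T AND T = T
g17 = g8 AND g11 AND g4 = F AND T AND F = F

g13 = T, g14 = T, g17 = F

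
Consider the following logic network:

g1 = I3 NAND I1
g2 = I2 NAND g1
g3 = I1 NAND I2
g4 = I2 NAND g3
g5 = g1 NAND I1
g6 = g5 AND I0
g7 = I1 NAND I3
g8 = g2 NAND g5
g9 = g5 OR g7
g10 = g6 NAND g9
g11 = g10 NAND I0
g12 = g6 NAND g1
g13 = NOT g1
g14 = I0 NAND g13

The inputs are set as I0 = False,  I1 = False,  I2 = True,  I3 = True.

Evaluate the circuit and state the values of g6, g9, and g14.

g1 = I3 NAND I1 = True NAND False = True
g5 = g1 NAND I1 = True NAND False = True
g6 = g5 AND I0 = True AND False = False
g7 = I1 NAND I3 = False NAND True = True
g9 = g5 OR g7 = True OR True = True
g13 = NOT g1 = NOT True = False
g14 = I0 NAND g13 = False NAND False = True

g6 = False  g9 = True  g14 = True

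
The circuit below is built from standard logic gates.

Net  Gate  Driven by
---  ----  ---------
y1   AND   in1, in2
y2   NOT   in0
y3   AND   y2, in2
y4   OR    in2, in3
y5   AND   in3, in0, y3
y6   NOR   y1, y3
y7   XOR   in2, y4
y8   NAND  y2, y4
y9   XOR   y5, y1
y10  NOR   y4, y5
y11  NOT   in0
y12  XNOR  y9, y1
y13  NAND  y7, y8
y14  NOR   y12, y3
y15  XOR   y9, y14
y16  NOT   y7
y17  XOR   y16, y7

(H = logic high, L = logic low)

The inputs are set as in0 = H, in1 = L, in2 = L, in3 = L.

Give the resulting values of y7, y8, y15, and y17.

y1 = in1 AND in2 = L AND L = L
y2 = NOT in0 = NOT H = L
y3 = y2 AND in2 = L AND L = L
y4 = in2 OR in3 = L OR L = L
y5 = in3 AND in0 AND y3 = L AND H AND L = L
y7 = in2 XOR y4 = L XOR L = L
y8 = y2 NAND y4 = L NAND L = H
y9 = y5 XOR y1 = L XOR L = L
y12 = y9 XNOR y1 = L XNOR L = H
y14 = y12 NOR y3 = H NOR L = L
y15 = y9 XOR y14 = L XOR L = L
y16 = NOT y7 = NOT L = H
y17 = y16 XOR y7 = H XOR L = H

y7 = L, y8 = H, y15 = L, y17 = H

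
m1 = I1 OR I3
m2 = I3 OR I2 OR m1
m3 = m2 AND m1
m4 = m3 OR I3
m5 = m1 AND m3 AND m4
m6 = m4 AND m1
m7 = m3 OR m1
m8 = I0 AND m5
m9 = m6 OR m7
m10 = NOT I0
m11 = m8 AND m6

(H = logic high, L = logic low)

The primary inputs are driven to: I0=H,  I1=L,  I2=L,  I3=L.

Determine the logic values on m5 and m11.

m5 = L; m11 = L

m1 = I1 OR I3 = L OR L = L
m2 = I3 OR I2 OR m1 = L OR L OR L = L
m3 = m2 AND m1 = L AND L = L
m4 = m3 OR I3 = L OR L = L
m5 = m1 AND m3 AND m4 = L AND L AND L = L
m6 = m4 AND m1 = L AND L = L
m8 = I0 AND m5 = H AND L = L
m11 = m8 AND m6 = L AND L = L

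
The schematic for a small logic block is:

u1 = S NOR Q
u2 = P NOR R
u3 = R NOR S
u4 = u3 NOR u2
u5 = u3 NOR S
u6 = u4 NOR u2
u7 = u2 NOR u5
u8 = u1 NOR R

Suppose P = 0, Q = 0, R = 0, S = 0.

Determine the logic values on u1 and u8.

u1 = S NOR Q = 0 NOR 0 = 1
u8 = u1 NOR R = 1 NOR 0 = 0

u1 = 1  u8 = 0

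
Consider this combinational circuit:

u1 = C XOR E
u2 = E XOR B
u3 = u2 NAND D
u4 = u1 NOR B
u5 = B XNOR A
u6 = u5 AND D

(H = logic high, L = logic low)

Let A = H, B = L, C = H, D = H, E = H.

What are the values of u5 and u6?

u5 = B XNOR A = L XNOR H = L
u6 = u5 AND D = L AND H = L

u5 = L, u6 = L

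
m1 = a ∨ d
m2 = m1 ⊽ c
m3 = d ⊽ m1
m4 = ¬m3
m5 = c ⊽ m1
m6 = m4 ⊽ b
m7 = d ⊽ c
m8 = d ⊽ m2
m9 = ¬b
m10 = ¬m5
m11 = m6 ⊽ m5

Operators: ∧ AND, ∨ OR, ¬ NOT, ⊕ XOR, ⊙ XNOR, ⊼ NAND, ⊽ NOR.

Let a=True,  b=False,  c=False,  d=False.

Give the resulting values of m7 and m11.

m7 = True, m11 = True

m1 = a OR d = True OR False = True
m3 = d NOR m1 = False NOR True = False
m4 = NOT m3 = NOT False = True
m5 = c NOR m1 = False NOR True = False
m6 = m4 NOR b = True NOR False = False
m7 = d NOR c = False NOR False = True
m11 = m6 NOR m5 = False NOR False = True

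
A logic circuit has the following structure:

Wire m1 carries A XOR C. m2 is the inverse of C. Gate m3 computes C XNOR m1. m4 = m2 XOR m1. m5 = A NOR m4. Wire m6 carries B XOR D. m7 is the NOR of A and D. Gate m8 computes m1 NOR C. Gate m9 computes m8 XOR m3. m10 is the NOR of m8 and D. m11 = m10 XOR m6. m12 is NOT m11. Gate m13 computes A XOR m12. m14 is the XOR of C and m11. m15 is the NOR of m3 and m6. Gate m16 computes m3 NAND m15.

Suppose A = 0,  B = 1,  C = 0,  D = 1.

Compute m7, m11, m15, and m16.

m1 = A XOR C = 0 XOR 0 = 0
m3 = C XNOR m1 = 0 XNOR 0 = 1
m6 = B XOR D = 1 XOR 1 = 0
m7 = A NOR D = 0 NOR 1 = 0
m8 = m1 NOR C = 0 NOR 0 = 1
m10 = m8 NOR D = 1 NOR 1 = 0
m11 = m10 XOR m6 = 0 XOR 0 = 0
m15 = m3 NOR m6 = 1 NOR 0 = 0
m16 = m3 NAND m15 = 1 NAND 0 = 1

m7 = 0, m11 = 0, m15 = 0, m16 = 1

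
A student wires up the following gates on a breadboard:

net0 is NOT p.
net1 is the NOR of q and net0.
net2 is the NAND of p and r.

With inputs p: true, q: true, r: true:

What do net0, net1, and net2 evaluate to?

net0 = false; net1 = false; net2 = false

net0 = NOT p = NOT true = false
net1 = q NOR net0 = true NOR false = false
net2 = p NAND r = true NAND true = false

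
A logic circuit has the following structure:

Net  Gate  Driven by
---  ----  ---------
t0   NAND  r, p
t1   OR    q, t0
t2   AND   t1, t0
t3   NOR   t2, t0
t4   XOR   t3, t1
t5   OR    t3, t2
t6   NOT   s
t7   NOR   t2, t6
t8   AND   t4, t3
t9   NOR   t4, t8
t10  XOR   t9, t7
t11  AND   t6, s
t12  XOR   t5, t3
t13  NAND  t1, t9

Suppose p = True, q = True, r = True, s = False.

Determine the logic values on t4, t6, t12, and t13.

t4 = False, t6 = True, t12 = False, t13 = False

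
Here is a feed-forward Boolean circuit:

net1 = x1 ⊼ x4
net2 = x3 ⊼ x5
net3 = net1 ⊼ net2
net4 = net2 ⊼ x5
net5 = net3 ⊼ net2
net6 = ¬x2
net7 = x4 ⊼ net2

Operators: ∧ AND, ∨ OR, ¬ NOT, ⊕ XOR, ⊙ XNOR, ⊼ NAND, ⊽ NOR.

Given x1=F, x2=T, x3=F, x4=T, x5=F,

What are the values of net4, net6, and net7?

net4 = T; net6 = F; net7 = F

net2 = x3 NAND x5 = F NAND F = T
net4 = net2 NAND x5 = T NAND F = T
net6 = NOT x2 = NOT T = F
net7 = x4 NAND net2 = T NAND T = F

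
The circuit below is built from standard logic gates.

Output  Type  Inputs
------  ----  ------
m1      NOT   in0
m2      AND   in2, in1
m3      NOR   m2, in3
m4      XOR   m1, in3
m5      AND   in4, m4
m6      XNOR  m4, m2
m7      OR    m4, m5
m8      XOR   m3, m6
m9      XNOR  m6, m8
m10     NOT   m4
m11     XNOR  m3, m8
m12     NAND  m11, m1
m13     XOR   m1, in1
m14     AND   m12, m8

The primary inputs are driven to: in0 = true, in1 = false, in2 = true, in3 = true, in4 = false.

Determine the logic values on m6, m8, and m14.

m1 = NOT in0 = NOT true = false
m2 = in2 AND in1 = true AND false = false
m3 = m2 NOR in3 = false NOR true = false
m4 = m1 XOR in3 = false XOR true = true
m6 = m4 XNOR m2 = true XNOR false = false
m8 = m3 XOR m6 = false XOR false = false
m11 = m3 XNOR m8 = false XNOR false = true
m12 = m11 NAND m1 = true NAND false = true
m14 = m12 AND m8 = true AND false = false

m6 = false  m8 = false  m14 = false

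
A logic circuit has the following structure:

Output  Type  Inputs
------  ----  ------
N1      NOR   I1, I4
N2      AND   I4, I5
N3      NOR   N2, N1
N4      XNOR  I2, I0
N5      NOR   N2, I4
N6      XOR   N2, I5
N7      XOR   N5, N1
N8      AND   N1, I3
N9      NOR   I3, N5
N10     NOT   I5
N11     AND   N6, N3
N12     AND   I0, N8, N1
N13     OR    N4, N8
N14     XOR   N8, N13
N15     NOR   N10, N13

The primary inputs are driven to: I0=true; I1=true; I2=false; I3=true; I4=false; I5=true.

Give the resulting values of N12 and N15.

N1 = I1 NOR I4 = true NOR false = false
N4 = I2 XNOR I0 = false XNOR true = false
N8 = N1 AND I3 = false AND true = false
N10 = NOT I5 = NOT true = false
N12 = I0 AND N8 AND N1 = true AND false AND false = false
N13 = N4 OR N8 = false OR false = false
N15 = N10 NOR N13 = false NOR false = true

N12 = false; N15 = true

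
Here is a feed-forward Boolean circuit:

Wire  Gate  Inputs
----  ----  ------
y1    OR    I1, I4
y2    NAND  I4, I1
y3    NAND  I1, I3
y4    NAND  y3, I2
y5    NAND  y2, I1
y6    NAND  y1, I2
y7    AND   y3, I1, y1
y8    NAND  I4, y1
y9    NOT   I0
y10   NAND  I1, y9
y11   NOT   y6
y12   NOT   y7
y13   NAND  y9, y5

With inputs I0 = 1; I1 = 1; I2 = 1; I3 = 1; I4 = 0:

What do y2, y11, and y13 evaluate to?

y2 = 1, y11 = 1, y13 = 1

y1 = I1 OR I4 = 1 OR 0 = 1
y2 = I4 NAND I1 = 0 NAND 1 = 1
y5 = y2 NAND I1 = 1 NAND 1 = 0
y6 = y1 NAND I2 = 1 NAND 1 = 0
y9 = NOT I0 = NOT 1 = 0
y11 = NOT y6 = NOT 0 = 1
y13 = y9 NAND y5 = 0 NAND 0 = 1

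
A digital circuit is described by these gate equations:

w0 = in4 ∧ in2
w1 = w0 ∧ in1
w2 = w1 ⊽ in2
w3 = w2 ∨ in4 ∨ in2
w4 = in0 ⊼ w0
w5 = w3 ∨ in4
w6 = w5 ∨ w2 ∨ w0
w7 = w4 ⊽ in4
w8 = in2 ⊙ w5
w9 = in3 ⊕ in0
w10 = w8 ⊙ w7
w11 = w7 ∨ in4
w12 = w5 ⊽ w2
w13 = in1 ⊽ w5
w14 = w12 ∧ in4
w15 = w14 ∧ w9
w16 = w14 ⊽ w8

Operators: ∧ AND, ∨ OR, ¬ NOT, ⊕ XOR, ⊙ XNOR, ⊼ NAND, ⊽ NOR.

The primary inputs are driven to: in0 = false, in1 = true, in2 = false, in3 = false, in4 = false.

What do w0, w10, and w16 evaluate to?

w0 = in4 AND in2 = false AND false = false
w1 = w0 AND in1 = false AND true = false
w2 = w1 NOR in2 = false NOR false = true
w3 = w2 OR in4 OR in2 = true OR false OR false = true
w4 = in0 NAND w0 = false NAND false = true
w5 = w3 OR in4 = true OR false = true
w7 = w4 NOR in4 = true NOR false = false
w8 = in2 XNOR w5 = false XNOR true = false
w10 = w8 XNOR w7 = false XNOR false = true
w12 = w5 NOR w2 = true NOR true = false
w14 = w12 AND in4 = false AND false = false
w16 = w14 NOR w8 = false NOR false = true

w0 = false; w10 = true; w16 = true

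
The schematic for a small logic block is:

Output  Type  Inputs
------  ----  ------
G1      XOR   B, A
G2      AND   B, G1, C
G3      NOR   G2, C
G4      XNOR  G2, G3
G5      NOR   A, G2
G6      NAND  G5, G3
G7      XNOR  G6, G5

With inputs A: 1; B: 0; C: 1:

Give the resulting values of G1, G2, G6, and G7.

G1 = B XOR A = 0 XOR 1 = 1
G2 = B AND G1 AND C = 0 AND 1 AND 1 = 0
G3 = G2 NOR C = 0 NOR 1 = 0
G5 = A NOR G2 = 1 NOR 0 = 0
G6 = G5 NAND G3 = 0 NAND 0 = 1
G7 = G6 XNOR G5 = 1 XNOR 0 = 0

G1 = 1, G2 = 0, G6 = 1, G7 = 0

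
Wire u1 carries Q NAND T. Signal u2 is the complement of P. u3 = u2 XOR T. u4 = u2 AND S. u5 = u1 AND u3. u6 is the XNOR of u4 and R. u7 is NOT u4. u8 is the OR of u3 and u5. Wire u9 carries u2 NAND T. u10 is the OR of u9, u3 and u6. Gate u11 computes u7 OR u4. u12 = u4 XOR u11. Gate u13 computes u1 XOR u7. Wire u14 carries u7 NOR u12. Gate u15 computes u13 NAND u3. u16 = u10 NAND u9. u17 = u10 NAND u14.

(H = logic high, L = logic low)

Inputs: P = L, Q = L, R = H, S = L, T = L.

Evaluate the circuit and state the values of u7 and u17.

u7 = H  u17 = H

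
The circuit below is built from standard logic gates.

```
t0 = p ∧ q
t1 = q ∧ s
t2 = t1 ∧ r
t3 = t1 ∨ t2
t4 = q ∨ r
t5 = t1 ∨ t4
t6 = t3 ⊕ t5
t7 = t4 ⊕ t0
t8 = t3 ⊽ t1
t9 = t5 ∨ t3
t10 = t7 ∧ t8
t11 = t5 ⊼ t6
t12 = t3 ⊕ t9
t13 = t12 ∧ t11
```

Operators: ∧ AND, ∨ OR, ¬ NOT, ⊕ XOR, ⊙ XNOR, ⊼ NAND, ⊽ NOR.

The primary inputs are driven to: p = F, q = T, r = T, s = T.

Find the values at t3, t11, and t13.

t1 = q AND s = T AND T = T
t2 = t1 AND r = T AND T = T
t3 = t1 OR t2 = T OR T = T
t4 = q OR r = T OR T = T
t5 = t1 OR t4 = T OR T = T
t6 = t3 XOR t5 = T XOR T = F
t9 = t5 OR t3 = T OR T = T
t11 = t5 NAND t6 = T NAND F = T
t12 = t3 XOR t9 = T XOR T = F
t13 = t12 AND t11 = F AND T = F

t3 = T, t11 = T, t13 = F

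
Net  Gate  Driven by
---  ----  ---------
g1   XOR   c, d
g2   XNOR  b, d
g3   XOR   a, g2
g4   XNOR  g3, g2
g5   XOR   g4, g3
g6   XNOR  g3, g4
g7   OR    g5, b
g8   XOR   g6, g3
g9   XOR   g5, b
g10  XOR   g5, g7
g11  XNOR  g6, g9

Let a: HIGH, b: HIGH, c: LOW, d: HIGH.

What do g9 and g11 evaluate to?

g2 = b XNOR d = HIGH XNOR HIGH = HIGH
g3 = a XOR g2 = HIGH XOR HIGH = LOW
g4 = g3 XNOR g2 = LOW XNOR HIGH = LOW
g5 = g4 XOR g3 = LOW XOR LOW = LOW
g6 = g3 XNOR g4 = LOW XNOR LOW = HIGH
g9 = g5 XOR b = LOW XOR HIGH = HIGH
g11 = g6 XNOR g9 = HIGH XNOR HIGH = HIGH

g9 = HIGH  g11 = HIGH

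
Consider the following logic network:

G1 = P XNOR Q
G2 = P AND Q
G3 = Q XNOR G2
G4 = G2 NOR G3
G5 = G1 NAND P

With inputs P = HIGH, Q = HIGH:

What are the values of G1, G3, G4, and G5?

G1 = HIGH; G3 = HIGH; G4 = LOW; G5 = LOW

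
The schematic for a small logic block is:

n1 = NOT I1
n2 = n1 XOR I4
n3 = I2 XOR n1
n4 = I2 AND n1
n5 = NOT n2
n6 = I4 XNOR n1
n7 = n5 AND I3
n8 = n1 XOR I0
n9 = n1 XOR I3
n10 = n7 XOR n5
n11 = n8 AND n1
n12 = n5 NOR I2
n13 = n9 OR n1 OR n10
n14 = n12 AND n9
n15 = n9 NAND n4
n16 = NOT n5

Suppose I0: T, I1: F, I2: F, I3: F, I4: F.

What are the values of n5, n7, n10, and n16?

n5 = F; n7 = F; n10 = F; n16 = T

n1 = NOT I1 = NOT F = T
n2 = n1 XOR I4 = T XOR F = T
n5 = NOT n2 = NOT T = F
n7 = n5 AND I3 = F AND F = F
n10 = n7 XOR n5 = F XOR F = F
n16 = NOT n5 = NOT F = T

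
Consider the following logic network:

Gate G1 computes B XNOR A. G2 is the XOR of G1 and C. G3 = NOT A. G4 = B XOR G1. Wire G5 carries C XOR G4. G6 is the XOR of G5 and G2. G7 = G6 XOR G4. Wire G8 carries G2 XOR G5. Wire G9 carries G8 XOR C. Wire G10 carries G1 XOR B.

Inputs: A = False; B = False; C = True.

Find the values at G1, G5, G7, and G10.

G1 = True, G5 = False, G7 = True, G10 = True

G1 = B XNOR A = False XNOR False = True
G2 = G1 XOR C = True XOR True = False
G4 = B XOR G1 = False XOR True = True
G5 = C XOR G4 = True XOR True = False
G6 = G5 XOR G2 = False XOR False = False
G7 = G6 XOR G4 = False XOR True = True
G10 = G1 XOR B = True XOR False = True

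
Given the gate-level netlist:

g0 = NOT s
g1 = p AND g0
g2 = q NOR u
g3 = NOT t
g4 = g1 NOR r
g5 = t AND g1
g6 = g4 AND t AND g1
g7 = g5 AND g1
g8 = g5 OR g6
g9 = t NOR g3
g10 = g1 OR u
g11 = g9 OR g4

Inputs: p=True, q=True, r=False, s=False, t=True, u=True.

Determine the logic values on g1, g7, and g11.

g0 = NOT s = NOT False = True
g1 = p AND g0 = True AND True = True
g3 = NOT t = NOT True = False
g4 = g1 NOR r = True NOR False = False
g5 = t AND g1 = True AND True = True
g7 = g5 AND g1 = True AND True = True
g9 = t NOR g3 = True NOR False = False
g11 = g9 OR g4 = False OR False = False

g1 = True, g7 = True, g11 = False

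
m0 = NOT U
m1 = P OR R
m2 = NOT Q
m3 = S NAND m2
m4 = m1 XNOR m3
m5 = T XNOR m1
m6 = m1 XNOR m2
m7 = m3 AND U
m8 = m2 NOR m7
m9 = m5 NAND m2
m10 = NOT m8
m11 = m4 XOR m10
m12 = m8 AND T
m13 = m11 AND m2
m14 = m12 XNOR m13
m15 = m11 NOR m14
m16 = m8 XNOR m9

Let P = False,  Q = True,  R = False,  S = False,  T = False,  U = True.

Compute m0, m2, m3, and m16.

m0 = False, m2 = False, m3 = True, m16 = False

m0 = NOT U = NOT True = False
m1 = P OR R = False OR False = False
m2 = NOT Q = NOT True = False
m3 = S NAND m2 = False NAND False = True
m5 = T XNOR m1 = False XNOR False = True
m7 = m3 AND U = True AND True = True
m8 = m2 NOR m7 = False NOR True = False
m9 = m5 NAND m2 = True NAND False = True
m16 = m8 XNOR m9 = False XNOR True = False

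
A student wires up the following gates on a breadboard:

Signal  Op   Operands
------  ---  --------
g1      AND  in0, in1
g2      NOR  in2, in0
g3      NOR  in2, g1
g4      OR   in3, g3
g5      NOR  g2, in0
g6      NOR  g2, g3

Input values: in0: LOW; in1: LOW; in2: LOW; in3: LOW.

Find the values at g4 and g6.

g1 = in0 AND in1 = LOW AND LOW = LOW
g2 = in2 NOR in0 = LOW NOR LOW = HIGH
g3 = in2 NOR g1 = LOW NOR LOW = HIGH
g4 = in3 OR g3 = LOW OR HIGH = HIGH
g6 = g2 NOR g3 = HIGH NOR HIGH = LOW

g4 = HIGH, g6 = LOW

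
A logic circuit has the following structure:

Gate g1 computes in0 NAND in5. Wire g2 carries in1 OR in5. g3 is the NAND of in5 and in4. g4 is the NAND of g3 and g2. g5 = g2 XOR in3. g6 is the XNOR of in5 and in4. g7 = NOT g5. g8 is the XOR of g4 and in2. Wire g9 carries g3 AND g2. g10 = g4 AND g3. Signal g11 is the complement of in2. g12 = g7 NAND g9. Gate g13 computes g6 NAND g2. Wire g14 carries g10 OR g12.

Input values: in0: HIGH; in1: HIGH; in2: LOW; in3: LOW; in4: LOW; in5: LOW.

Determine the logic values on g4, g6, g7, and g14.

g2 = in1 OR in5 = HIGH OR LOW = HIGH
g3 = in5 NAND in4 = LOW NAND LOW = HIGH
g4 = g3 NAND g2 = HIGH NAND HIGH = LOW
g5 = g2 XOR in3 = HIGH XOR LOW = HIGH
g6 = in5 XNOR in4 = LOW XNOR LOW = HIGH
g7 = NOT g5 = NOT HIGH = LOW
g9 = g3 AND g2 = HIGH AND HIGH = HIGH
g10 = g4 AND g3 = LOW AND HIGH = LOW
g12 = g7 NAND g9 = LOW NAND HIGH = HIGH
g14 = g10 OR g12 = LOW OR HIGH = HIGH

g4 = LOW, g6 = HIGH, g7 = LOW, g14 = HIGH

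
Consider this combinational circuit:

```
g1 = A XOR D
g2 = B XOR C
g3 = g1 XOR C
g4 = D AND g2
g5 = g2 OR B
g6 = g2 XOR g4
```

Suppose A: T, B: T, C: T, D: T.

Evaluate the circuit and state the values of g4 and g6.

g4 = F; g6 = F

g2 = B XOR C = T XOR T = F
g4 = D AND g2 = T AND F = F
g6 = g2 XOR g4 = F XOR F = F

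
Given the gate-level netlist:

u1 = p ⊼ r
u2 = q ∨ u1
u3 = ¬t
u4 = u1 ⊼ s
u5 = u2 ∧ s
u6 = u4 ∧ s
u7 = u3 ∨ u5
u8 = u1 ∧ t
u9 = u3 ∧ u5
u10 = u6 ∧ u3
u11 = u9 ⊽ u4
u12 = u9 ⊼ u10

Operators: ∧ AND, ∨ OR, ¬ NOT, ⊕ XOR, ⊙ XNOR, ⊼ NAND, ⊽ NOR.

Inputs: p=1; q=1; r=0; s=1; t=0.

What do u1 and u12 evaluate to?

u1 = p NAND r = 1 NAND 0 = 1
u2 = q OR u1 = 1 OR 1 = 1
u3 = NOT t = NOT 0 = 1
u4 = u1 NAND s = 1 NAND 1 = 0
u5 = u2 AND s = 1 AND 1 = 1
u6 = u4 AND s = 0 AND 1 = 0
u9 = u3 AND u5 = 1 AND 1 = 1
u10 = u6 AND u3 = 0 AND 1 = 0
u12 = u9 NAND u10 = 1 NAND 0 = 1

u1 = 1; u12 = 1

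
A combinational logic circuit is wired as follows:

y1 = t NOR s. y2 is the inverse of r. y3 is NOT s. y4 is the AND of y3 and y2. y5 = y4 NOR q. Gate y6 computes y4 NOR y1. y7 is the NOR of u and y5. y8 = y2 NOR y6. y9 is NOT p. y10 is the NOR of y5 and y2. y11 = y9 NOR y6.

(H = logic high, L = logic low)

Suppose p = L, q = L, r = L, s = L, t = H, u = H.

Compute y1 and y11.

y1 = t NOR s = H NOR L = L
y2 = NOT r = NOT L = H
y3 = NOT s = NOT L = H
y4 = y3 AND y2 = H AND H = H
y6 = y4 NOR y1 = H NOR L = L
y9 = NOT p = NOT L = H
y11 = y9 NOR y6 = H NOR L = L

y1 = L, y11 = L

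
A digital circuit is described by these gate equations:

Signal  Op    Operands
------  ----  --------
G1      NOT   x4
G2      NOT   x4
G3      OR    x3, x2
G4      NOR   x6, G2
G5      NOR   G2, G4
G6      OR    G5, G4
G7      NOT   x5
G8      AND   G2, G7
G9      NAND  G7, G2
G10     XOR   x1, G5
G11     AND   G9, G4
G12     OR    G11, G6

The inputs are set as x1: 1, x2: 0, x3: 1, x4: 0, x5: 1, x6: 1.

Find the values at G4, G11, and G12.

G4 = 0; G11 = 0; G12 = 0

G2 = NOT x4 = NOT 0 = 1
G4 = x6 NOR G2 = 1 NOR 1 = 0
G5 = G2 NOR G4 = 1 NOR 0 = 0
G6 = G5 OR G4 = 0 OR 0 = 0
G7 = NOT x5 = NOT 1 = 0
G9 = G7 NAND G2 = 0 NAND 1 = 1
G11 = G9 AND G4 = 1 AND 0 = 0
G12 = G11 OR G6 = 0 OR 0 = 0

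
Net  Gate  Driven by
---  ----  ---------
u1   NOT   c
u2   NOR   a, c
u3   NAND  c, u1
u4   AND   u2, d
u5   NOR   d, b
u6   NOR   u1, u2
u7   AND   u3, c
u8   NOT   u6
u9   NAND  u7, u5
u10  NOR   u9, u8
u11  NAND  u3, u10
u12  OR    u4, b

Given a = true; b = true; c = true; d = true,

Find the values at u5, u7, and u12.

u5 = false, u7 = true, u12 = true

u1 = NOT c = NOT true = false
u2 = a NOR c = true NOR true = false
u3 = c NAND u1 = true NAND false = true
u4 = u2 AND d = false AND true = false
u5 = d NOR b = true NOR true = false
u7 = u3 AND c = true AND true = true
u12 = u4 OR b = false OR true = true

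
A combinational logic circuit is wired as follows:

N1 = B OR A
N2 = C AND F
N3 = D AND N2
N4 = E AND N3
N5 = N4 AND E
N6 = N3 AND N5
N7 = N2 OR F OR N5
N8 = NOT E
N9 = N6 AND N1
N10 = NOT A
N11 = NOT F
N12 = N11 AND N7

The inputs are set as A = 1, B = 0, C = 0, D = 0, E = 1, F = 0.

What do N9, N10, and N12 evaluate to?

N9 = 0, N10 = 0, N12 = 0

N1 = B OR A = 0 OR 1 = 1
N2 = C AND F = 0 AND 0 = 0
N3 = D AND N2 = 0 AND 0 = 0
N4 = E AND N3 = 1 AND 0 = 0
N5 = N4 AND E = 0 AND 1 = 0
N6 = N3 AND N5 = 0 AND 0 = 0
N7 = N2 OR F OR N5 = 0 OR 0 OR 0 = 0
N9 = N6 AND N1 = 0 AND 1 = 0
N10 = NOT A = NOT 1 = 0
N11 = NOT F = NOT 0 = 1
N12 = N11 AND N7 = 1 AND 0 = 0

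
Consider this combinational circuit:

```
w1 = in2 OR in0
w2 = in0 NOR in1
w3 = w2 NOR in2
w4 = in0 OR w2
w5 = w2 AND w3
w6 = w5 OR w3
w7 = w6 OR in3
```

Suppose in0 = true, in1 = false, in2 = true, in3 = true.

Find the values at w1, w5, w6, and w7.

w1 = true, w5 = false, w6 = false, w7 = true

w1 = in2 OR in0 = true OR true = true
w2 = in0 NOR in1 = true NOR false = false
w3 = w2 NOR in2 = false NOR true = false
w5 = w2 AND w3 = false AND false = false
w6 = w5 OR w3 = false OR false = false
w7 = w6 OR in3 = false OR true = true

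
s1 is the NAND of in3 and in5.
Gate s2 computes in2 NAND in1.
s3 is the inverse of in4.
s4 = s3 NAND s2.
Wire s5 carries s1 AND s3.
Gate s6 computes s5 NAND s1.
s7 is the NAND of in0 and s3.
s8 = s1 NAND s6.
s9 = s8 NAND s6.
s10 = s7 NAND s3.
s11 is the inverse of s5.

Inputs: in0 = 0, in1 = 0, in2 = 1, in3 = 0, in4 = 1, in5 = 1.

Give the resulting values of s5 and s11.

s5 = 0, s11 = 1

s1 = in3 NAND in5 = 0 NAND 1 = 1
s3 = NOT in4 = NOT 1 = 0
s5 = s1 AND s3 = 1 AND 0 = 0
s11 = NOT s5 = NOT 0 = 1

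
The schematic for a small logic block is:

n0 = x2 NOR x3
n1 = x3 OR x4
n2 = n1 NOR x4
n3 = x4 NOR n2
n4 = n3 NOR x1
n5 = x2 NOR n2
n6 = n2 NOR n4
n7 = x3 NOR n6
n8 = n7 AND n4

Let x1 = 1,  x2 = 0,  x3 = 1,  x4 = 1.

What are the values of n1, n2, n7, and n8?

n1 = 1, n2 = 0, n7 = 0, n8 = 0

n1 = x3 OR x4 = 1 OR 1 = 1
n2 = n1 NOR x4 = 1 NOR 1 = 0
n3 = x4 NOR n2 = 1 NOR 0 = 0
n4 = n3 NOR x1 = 0 NOR 1 = 0
n6 = n2 NOR n4 = 0 NOR 0 = 1
n7 = x3 NOR n6 = 1 NOR 1 = 0
n8 = n7 AND n4 = 0 AND 0 = 0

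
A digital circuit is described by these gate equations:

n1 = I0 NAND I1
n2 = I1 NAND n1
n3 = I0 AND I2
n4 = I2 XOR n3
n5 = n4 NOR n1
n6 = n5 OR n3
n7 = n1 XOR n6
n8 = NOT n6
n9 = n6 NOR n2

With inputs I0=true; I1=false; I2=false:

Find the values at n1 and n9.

n1 = true; n9 = false

n1 = I0 NAND I1 = true NAND false = true
n2 = I1 NAND n1 = false NAND true = true
n3 = I0 AND I2 = true AND false = false
n4 = I2 XOR n3 = false XOR false = false
n5 = n4 NOR n1 = false NOR true = false
n6 = n5 OR n3 = false OR false = false
n9 = n6 NOR n2 = false NOR true = false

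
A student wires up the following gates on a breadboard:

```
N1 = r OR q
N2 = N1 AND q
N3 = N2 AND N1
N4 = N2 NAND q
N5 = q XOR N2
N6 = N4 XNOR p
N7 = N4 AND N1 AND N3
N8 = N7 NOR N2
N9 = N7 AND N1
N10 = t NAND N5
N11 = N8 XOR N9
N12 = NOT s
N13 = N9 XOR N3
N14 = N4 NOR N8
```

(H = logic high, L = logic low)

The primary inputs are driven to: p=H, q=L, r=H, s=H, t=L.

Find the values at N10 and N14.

N1 = r OR q = H OR L = H
N2 = N1 AND q = H AND L = L
N3 = N2 AND N1 = L AND H = L
N4 = N2 NAND q = L NAND L = H
N5 = q XOR N2 = L XOR L = L
N7 = N4 AND N1 AND N3 = H AND H AND L = L
N8 = N7 NOR N2 = L NOR L = H
N10 = t NAND N5 = L NAND L = H
N14 = N4 NOR N8 = H NOR H = L

N10 = H  N14 = L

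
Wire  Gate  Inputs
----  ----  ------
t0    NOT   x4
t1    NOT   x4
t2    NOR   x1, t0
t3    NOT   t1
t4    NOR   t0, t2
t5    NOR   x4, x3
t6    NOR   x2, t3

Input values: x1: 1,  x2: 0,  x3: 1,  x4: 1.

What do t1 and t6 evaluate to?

t1 = 0, t6 = 0

t1 = NOT x4 = NOT 1 = 0
t3 = NOT t1 = NOT 0 = 1
t6 = x2 NOR t3 = 0 NOR 1 = 0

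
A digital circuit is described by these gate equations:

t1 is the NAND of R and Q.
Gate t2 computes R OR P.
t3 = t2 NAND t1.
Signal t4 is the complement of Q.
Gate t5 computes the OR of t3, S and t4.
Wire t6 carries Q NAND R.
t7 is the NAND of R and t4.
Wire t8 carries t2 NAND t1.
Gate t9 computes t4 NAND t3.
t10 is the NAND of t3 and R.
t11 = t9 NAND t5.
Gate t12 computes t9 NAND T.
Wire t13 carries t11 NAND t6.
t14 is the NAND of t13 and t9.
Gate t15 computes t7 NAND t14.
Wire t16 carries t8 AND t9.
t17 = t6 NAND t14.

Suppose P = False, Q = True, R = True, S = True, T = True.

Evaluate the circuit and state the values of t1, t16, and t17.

t1 = False; t16 = True; t17 = True

t1 = R NAND Q = True NAND True = False
t2 = R OR P = True OR False = True
t3 = t2 NAND t1 = True NAND False = True
t4 = NOT Q = NOT True = False
t5 = t3 OR S OR t4 = True OR True OR False = True
t6 = Q NAND R = True NAND True = False
t8 = t2 NAND t1 = True NAND False = True
t9 = t4 NAND t3 = False NAND True = True
t11 = t9 NAND t5 = True NAND True = False
t13 = t11 NAND t6 = False NAND False = True
t14 = t13 NAND t9 = True NAND True = False
t16 = t8 AND t9 = True AND True = True
t17 = t6 NAND t14 = False NAND False = True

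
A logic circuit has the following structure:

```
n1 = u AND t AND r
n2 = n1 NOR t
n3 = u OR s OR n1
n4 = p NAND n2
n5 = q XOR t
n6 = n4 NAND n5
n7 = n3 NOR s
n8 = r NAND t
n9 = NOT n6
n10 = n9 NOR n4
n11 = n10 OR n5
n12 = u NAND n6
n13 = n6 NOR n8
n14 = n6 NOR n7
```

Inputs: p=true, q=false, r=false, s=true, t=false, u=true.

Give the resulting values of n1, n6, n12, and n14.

n1 = u AND t AND r = true AND false AND false = false
n2 = n1 NOR t = false NOR false = true
n3 = u OR s OR n1 = true OR true OR false = true
n4 = p NAND n2 = true NAND true = false
n5 = q XOR t = false XOR false = false
n6 = n4 NAND n5 = false NAND false = true
n7 = n3 NOR s = true NOR true = false
n12 = u NAND n6 = true NAND true = false
n14 = n6 NOR n7 = true NOR false = false

n1 = false, n6 = true, n12 = false, n14 = false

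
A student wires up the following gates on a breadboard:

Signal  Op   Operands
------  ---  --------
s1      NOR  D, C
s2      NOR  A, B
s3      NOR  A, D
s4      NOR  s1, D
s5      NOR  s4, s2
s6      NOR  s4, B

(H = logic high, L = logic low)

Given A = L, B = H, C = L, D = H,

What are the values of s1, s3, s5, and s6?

s1 = L; s3 = L; s5 = H; s6 = L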